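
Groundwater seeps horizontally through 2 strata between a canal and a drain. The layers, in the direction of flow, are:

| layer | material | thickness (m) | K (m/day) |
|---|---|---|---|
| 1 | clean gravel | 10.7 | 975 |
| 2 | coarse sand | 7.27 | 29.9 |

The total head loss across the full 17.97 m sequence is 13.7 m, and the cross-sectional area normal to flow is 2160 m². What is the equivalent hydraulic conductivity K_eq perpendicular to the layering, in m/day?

70.7

Flow is perpendicular to layering, so the layers act in series and the equivalent K is the thickness-weighted harmonic mean.
Total thickness L = 10.7 + 7.27 = 17.97 m.
Σ(b_i/K_i) = 10.7/975 + 7.27/29.9 = 0.2541 d.
K_eq = L / Σ(b_i/K_i) = 17.97 / 0.2541 = 70.72 m/day.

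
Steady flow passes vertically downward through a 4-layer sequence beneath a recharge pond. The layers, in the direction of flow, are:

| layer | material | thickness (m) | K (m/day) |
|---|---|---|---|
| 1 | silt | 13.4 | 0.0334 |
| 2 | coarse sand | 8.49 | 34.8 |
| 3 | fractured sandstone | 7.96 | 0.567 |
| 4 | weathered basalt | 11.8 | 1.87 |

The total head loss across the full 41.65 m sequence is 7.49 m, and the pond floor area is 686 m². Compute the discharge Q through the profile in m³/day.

12.2

Flow is perpendicular to layering, so the layers act in series and the equivalent K is the thickness-weighted harmonic mean.
Total thickness L = 13.4 + 8.49 + 7.96 + 11.8 = 41.65 m.
Σ(b_i/K_i) = 13.4/0.0334 + 8.49/34.8 + 7.96/0.567 + 11.8/1.87 = 421.8 d.
K_eq = L / Σ(b_i/K_i) = 41.65 / 421.8 = 0.09875 m/day.
Q = K_eq · A · (Δh/L) = 0.09875 × 686 × (7.49/41.65) = 12.18 m³/day.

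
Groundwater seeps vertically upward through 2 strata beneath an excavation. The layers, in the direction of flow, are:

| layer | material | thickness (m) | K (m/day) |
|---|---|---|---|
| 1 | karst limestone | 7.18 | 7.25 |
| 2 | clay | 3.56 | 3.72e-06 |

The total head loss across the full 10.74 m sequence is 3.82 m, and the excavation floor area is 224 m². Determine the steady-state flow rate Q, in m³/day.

Flow is perpendicular to layering, so the layers act in series and the equivalent K is the thickness-weighted harmonic mean.
Total thickness L = 7.18 + 3.56 = 10.74 m.
Σ(b_i/K_i) = 7.18/7.25 + 3.56/3.72e-06 = 9.570e+05 d.
K_eq = L / Σ(b_i/K_i) = 10.74 / 9.570e+05 = 1.122e-05 m/day.
Q = K_eq · A · (Δh/L) = 1.122e-05 × 224 × (3.82/10.74) = 0.0008941 m³/day.

0.000894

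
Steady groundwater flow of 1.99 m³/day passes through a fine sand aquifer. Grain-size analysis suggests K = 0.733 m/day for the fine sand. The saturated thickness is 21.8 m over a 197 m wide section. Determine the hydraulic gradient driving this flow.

0.000632

Cross-sectional area A = 197 × 21.8 = 4295 m².
From Q = K·A·i, i = Q / (K·A) = 1.99 / (0.7330 × 4295) = 0.0006322.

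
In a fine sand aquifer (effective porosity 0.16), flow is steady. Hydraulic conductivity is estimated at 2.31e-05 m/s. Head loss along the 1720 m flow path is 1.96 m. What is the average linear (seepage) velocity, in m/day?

Convert K: 2.31e-05 m/s × 86400 = 1.996 m/day.
Hydraulic gradient i = Δh / L = 1.96 / 1720 = 0.001140.
Darcy flux q = K · i = 1.996 × 0.001140 = 0.002274 m/day.
Seepage velocity v = q / n_e = 0.002274 / 0.16 = 0.01421 m/day.

0.0142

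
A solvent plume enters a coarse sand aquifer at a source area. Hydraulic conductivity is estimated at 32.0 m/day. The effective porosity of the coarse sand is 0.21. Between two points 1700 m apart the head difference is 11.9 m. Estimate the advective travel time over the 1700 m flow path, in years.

Hydraulic gradient i = Δh / L = 11.9 / 1700 = 0.007000.
Darcy flux q = K · i = 32.00 × 0.007000 = 0.2240 m/day.
Seepage velocity v = q / n_e = 0.2240 / 0.21 = 1.067 m/day.
Travel time t = L / v = 1700 / 1.067 = 1594 days = 4.363 years.

4.36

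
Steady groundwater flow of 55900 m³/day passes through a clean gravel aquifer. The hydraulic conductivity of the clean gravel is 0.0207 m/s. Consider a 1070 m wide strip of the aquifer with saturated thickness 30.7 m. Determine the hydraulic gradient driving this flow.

0.000951

Convert K: 0.0207 m/s × 86400 = 1788 m/day.
Cross-sectional area A = 1070 × 30.7 = 32849 m².
From Q = K·A·i, i = Q / (K·A) = 55900 / (1788 × 32849) = 0.0009515.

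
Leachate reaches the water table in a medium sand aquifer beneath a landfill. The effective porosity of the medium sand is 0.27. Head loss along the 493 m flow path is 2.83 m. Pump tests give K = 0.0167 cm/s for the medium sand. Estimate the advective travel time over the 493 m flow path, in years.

Convert K: 0.0167 cm/s × 864 = 14.43 m/day.
Hydraulic gradient i = Δh / L = 2.83 / 493 = 0.005740.
Darcy flux q = K · i = 14.43 × 0.005740 = 0.08283 m/day.
Seepage velocity v = q / n_e = 0.08283 / 0.27 = 0.3068 m/day.
Travel time t = L / v = 493 / 0.3068 = 1607 days = 4.400 years.

4.40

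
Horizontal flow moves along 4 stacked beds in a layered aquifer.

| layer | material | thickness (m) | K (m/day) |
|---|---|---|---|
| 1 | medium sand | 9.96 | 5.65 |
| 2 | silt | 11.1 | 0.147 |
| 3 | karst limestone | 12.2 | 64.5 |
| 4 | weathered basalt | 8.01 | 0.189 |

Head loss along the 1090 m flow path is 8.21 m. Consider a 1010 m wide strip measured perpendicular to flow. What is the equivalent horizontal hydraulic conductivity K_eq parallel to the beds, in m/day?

Flow is parallel to layering, so each bed carries its own Darcy discharge and the transmissivities add.
Σ(K_i·b_i) = 5.65×9.96 + 0.147×11.1 + 64.5×12.2 + 0.189×8.01 = 846.3 m²/day.
Total thickness b = 41.27 m, so K_eq = Σ(K_i·b_i)/b = 20.51 m/day.

20.5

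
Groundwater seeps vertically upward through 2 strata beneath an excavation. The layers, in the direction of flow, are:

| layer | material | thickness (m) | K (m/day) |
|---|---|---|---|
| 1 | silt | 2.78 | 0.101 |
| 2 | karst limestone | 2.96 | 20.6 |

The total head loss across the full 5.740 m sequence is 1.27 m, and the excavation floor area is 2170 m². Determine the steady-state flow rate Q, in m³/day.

Flow is perpendicular to layering, so the layers act in series and the equivalent K is the thickness-weighted harmonic mean.
Total thickness L = 2.78 + 2.96 = 5.740 m.
Σ(b_i/K_i) = 2.78/0.101 + 2.96/20.6 = 27.67 d.
K_eq = L / Σ(b_i/K_i) = 5.740 / 27.67 = 0.2075 m/day.
Q = K_eq · A · (Δh/L) = 0.2075 × 2170 × (1.27/5.740) = 99.60 m³/day.

99.6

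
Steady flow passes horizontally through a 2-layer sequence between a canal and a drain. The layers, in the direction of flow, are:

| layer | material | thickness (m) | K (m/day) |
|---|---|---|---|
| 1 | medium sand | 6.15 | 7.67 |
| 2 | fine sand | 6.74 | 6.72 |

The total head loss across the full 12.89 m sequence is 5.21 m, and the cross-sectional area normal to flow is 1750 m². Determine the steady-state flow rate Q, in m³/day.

5050

Flow is perpendicular to layering, so the layers act in series and the equivalent K is the thickness-weighted harmonic mean.
Total thickness L = 6.15 + 6.74 = 12.89 m.
Σ(b_i/K_i) = 6.15/7.67 + 6.74/6.72 = 1.805 d.
K_eq = L / Σ(b_i/K_i) = 12.89 / 1.805 = 7.142 m/day.
Q = K_eq · A · (Δh/L) = 7.142 × 1750 × (5.21/12.89) = 5052 m³/day.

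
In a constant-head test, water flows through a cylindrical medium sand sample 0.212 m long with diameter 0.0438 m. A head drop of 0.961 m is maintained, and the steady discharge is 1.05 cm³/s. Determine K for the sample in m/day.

Cross-sectional area A = π·(d/2)² = π × (0.0438/2)² = 0.001507 m².
Convert discharge: 1.05 cm³/s = 1.050e-06 m³/s.
Darcy's law rearranged: K = Q·L / (A·Δh) = 1.050e-06 × 0.212 / (0.001507 × 0.961) = 0.0001537 m/s = 13.28 m/day.

13.3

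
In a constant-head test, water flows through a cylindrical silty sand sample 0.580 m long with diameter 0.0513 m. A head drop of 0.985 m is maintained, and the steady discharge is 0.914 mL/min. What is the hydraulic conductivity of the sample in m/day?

Cross-sectional area A = π·(d/2)² = π × (0.0513/2)² = 0.002067 m².
Convert discharge: 0.914 mL/min = 1.523e-08 m³/s.
Darcy's law rearranged: K = Q·L / (A·Δh) = 1.523e-08 × 0.580 / (0.002067 × 0.985) = 4.340e-06 m/s = 0.3750 m/day.

0.375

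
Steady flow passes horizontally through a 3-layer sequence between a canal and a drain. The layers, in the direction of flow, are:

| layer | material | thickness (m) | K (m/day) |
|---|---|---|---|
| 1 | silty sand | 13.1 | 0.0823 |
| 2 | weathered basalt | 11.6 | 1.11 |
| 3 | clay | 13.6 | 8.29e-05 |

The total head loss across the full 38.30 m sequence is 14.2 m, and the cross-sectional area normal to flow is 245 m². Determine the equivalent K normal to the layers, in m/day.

0.000233

Flow is perpendicular to layering, so the layers act in series and the equivalent K is the thickness-weighted harmonic mean.
Total thickness L = 13.1 + 11.6 + 13.6 = 38.30 m.
Σ(b_i/K_i) = 13.1/0.0823 + 11.6/1.11 + 13.6/8.29e-05 = 1.642e+05 d.
K_eq = L / Σ(b_i/K_i) = 38.30 / 1.642e+05 = 0.0002332 m/day.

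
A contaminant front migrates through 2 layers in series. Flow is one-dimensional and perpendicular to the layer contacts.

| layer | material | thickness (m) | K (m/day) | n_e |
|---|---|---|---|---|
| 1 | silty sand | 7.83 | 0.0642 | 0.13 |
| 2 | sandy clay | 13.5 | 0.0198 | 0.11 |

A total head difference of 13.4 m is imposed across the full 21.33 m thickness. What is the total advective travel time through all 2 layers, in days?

150

With flow normal to the layers, continuity requires the same specific discharge q through every layer.
Σ(b_i/K_i) = 7.83/0.0642 + 13.5/0.0198 = 803.8 d.
q = Δh / Σ(b_i/K_i) = 13.4 / 803.8 = 0.01667 m/day.
In each layer the seepage velocity is v_i = q/n_i, so the layer transit time is t_i = b_i·n_i / q:
  layer 1 (silty sand): t_1 = 7.83 × 0.13 / 0.01667 = 61.06 d
  layer 2 (sandy clay): t_2 = 13.5 × 0.11 / 0.01667 = 89.08 d
Total t = Σ t_i = 150.1 days.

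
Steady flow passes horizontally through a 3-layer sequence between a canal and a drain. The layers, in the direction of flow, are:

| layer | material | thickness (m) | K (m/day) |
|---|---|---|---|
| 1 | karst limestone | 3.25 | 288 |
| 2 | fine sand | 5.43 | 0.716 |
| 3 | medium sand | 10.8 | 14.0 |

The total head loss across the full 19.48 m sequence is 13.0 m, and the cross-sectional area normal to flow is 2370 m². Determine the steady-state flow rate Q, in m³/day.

Flow is perpendicular to layering, so the layers act in series and the equivalent K is the thickness-weighted harmonic mean.
Total thickness L = 3.25 + 5.43 + 10.8 = 19.48 m.
Σ(b_i/K_i) = 3.25/288 + 5.43/0.716 + 10.8/14.0 = 8.367 d.
K_eq = L / Σ(b_i/K_i) = 19.48 / 8.367 = 2.328 m/day.
Q = K_eq · A · (Δh/L) = 2.328 × 2370 × (13.0/19.48) = 3683 m³/day.

3680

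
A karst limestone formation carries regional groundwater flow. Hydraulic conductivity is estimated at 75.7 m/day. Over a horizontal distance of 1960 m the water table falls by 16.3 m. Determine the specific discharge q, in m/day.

0.630

Hydraulic gradient i = Δh / L = 16.3 / 1960 = 0.008316.
Specific discharge q = K · i = 75.70 × 0.008316 = 0.6295 m/day.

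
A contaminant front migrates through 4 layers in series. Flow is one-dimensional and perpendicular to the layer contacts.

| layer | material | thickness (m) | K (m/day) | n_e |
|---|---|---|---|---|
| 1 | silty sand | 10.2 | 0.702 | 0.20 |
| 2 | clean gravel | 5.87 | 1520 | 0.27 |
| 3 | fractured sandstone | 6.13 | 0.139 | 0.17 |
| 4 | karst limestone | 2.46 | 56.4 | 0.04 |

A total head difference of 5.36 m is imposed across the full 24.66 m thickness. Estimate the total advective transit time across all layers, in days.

With flow normal to the layers, continuity requires the same specific discharge q through every layer.
Σ(b_i/K_i) = 10.2/0.702 + 5.87/1520 + 6.13/0.139 + 2.46/56.4 = 58.68 d.
q = Δh / Σ(b_i/K_i) = 5.36 / 58.68 = 0.09135 m/day.
In each layer the seepage velocity is v_i = q/n_i, so the layer transit time is t_i = b_i·n_i / q:
  layer 1 (silty sand): t_1 = 10.2 × 0.20 / 0.09135 = 22.33 d
  layer 2 (clean gravel): t_2 = 5.87 × 0.27 / 0.09135 = 17.35 d
  layer 3 (fractured sandstone): t_3 = 6.13 × 0.17 / 0.09135 = 11.41 d
  layer 4 (karst limestone): t_4 = 2.46 × 0.04 / 0.09135 = 1.077 d
Total t = Σ t_i = 52.17 days.

52.2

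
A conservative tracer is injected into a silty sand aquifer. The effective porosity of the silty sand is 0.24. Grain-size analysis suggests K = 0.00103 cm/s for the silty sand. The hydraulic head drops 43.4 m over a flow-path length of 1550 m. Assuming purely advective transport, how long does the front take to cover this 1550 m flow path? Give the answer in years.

Convert K: 0.00103 cm/s × 864 = 0.8899 m/day.
Hydraulic gradient i = Δh / L = 43.4 / 1550 = 0.02800.
Darcy flux q = K · i = 0.8899 × 0.02800 = 0.02492 m/day.
Seepage velocity v = q / n_e = 0.02492 / 0.24 = 0.1038 m/day.
Travel time t = L / v = 1550 / 0.1038 = 14929 days = 40.87 years.

40.9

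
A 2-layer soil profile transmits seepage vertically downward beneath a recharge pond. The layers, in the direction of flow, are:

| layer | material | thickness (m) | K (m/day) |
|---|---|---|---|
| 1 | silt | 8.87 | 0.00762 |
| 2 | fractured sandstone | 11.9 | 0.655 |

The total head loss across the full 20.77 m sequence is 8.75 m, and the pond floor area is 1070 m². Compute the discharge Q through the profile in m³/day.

7.92

Flow is perpendicular to layering, so the layers act in series and the equivalent K is the thickness-weighted harmonic mean.
Total thickness L = 8.87 + 11.9 = 20.77 m.
Σ(b_i/K_i) = 8.87/0.00762 + 11.9/0.655 = 1182 d.
K_eq = L / Σ(b_i/K_i) = 20.77 / 1182 = 0.01757 m/day.
Q = K_eq · A · (Δh/L) = 0.01757 × 1070 × (8.75/20.77) = 7.919 m³/day.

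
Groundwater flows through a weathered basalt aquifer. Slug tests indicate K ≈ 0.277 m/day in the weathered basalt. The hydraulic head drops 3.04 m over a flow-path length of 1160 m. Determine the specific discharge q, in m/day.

Hydraulic gradient i = Δh / L = 3.04 / 1160 = 0.002621.
Specific discharge q = K · i = 0.2770 × 0.002621 = 0.0007259 m/day.

0.000726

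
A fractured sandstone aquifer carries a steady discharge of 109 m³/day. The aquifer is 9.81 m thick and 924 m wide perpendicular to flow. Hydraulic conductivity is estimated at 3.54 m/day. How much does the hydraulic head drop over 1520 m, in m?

Cross-sectional area A = 924 × 9.81 = 9064 m².
From Q = K·A·i, i = Q / (K·A) = 109 / (3.540 × 9064) = 0.003397.
Head loss Δh = i · L = 0.003397 × 1520 = 5.163 m.

5.16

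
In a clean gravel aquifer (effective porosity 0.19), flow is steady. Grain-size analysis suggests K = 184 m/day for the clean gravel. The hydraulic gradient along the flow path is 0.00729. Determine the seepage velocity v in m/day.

7.06

Hydraulic gradient i = 0.00729.
Darcy flux q = K · i = 184.0 × 0.007290 = 1.341 m/day.
Seepage velocity v = q / n_e = 1.341 / 0.19 = 7.060 m/day.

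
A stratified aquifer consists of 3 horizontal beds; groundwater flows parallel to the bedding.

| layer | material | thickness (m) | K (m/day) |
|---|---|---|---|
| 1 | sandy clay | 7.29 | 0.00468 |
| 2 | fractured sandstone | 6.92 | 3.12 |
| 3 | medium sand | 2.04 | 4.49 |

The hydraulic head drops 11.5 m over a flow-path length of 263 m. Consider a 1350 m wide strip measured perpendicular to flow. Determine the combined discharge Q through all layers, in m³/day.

1820

Flow is parallel to layering, so each bed carries its own Darcy discharge and the transmissivities add.
Σ(K_i·b_i) = 0.00468×7.29 + 3.12×6.92 + 4.49×2.04 = 30.78 m²/day.
Hydraulic gradient i = Δh / L = 11.5 / 263 = 0.04373.
Q = Σ(K_i·b_i) · W · i = 30.78 × 1350 × 0.04373 = 1817 m³/day.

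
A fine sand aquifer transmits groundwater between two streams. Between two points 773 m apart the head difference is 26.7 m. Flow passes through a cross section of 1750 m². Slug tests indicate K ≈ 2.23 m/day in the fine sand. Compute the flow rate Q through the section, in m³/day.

135

Hydraulic gradient i = Δh / L = 26.7 / 773 = 0.03454.
Darcy's law: Q = K · A · i = 2.230 × 1750 × 0.03454 = 134.8 m³/day.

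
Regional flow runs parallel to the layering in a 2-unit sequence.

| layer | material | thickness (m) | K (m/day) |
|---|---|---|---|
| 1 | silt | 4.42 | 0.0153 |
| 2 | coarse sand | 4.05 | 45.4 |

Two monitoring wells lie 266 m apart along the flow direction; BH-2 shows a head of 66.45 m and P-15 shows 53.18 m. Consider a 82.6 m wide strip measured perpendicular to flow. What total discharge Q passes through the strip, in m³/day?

758

Flow is parallel to layering, so each bed carries its own Darcy discharge and the transmissivities add.
Σ(K_i·b_i) = 0.0153×4.42 + 45.4×4.05 = 183.9 m²/day.
Hydraulic gradient i = (66.45 − 53.18) / 266 = 13.27 / 266 = 0.04989.
Q = Σ(K_i·b_i) · W · i = 183.9 × 82.6 × 0.04989 = 757.9 m³/day.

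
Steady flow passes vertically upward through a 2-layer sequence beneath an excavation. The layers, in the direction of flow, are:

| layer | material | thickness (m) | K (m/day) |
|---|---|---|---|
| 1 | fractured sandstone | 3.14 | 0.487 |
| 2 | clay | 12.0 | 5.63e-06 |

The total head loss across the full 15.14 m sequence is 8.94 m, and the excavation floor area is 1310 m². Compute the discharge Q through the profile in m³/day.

Flow is perpendicular to layering, so the layers act in series and the equivalent K is the thickness-weighted harmonic mean.
Total thickness L = 3.14 + 12.0 = 15.14 m.
Σ(b_i/K_i) = 3.14/0.487 + 12.0/5.63e-06 = 2.131e+06 d.
K_eq = L / Σ(b_i/K_i) = 15.14 / 2.131e+06 = 7.103e-06 m/day.
Q = K_eq · A · (Δh/L) = 7.103e-06 × 1310 × (8.94/15.14) = 0.005495 m³/day.

0.00549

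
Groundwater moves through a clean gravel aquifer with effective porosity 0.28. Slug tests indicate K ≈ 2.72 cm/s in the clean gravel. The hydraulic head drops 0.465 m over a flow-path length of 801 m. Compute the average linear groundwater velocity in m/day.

4.87

Convert K: 2.72 cm/s × 864 = 2350 m/day.
Hydraulic gradient i = Δh / L = 0.465 / 801 = 0.0005805.
Darcy flux q = K · i = 2350 × 0.0005805 = 1.364 m/day.
Seepage velocity v = q / n_e = 1.364 / 0.28 = 4.872 m/day.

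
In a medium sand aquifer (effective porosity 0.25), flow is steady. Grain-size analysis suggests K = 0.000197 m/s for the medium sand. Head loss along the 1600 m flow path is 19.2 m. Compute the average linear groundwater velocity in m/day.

0.817

Convert K: 0.000197 m/s × 86400 = 17.02 m/day.
Hydraulic gradient i = Δh / L = 19.2 / 1600 = 0.01200.
Darcy flux q = K · i = 17.02 × 0.01200 = 0.2042 m/day.
Seepage velocity v = q / n_e = 0.2042 / 0.25 = 0.8170 m/day.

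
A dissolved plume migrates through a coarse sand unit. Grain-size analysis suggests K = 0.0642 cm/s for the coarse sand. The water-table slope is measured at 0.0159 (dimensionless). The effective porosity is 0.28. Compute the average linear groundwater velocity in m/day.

3.15

Convert K: 0.0642 cm/s × 864 = 55.47 m/day.
Hydraulic gradient i = 0.0159.
Darcy flux q = K · i = 55.47 × 0.01590 = 0.8820 m/day.
Seepage velocity v = q / n_e = 0.8820 / 0.28 = 3.150 m/day.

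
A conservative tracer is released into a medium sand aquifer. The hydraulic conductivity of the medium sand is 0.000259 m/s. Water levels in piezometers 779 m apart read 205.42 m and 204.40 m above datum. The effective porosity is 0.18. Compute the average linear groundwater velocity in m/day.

0.163

Convert K: 0.000259 m/s × 86400 = 22.38 m/day.
Hydraulic gradient i = (205.42 − 204.40) / 779 = 1.02 / 779 = 0.001309.
Darcy flux q = K · i = 22.38 × 0.001309 = 0.02930 m/day.
Seepage velocity v = q / n_e = 0.02930 / 0.18 = 0.1628 m/day.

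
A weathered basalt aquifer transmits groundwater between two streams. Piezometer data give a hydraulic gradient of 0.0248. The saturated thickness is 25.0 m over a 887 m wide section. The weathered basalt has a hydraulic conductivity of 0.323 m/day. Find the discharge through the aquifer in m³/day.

Cross-sectional area A = 887 × 25.0 = 22175 m².
Hydraulic gradient i = 0.0248.
Darcy's law: Q = K · A · i = 0.3230 × 22175 × 0.02480 = 177.6 m³/day.

178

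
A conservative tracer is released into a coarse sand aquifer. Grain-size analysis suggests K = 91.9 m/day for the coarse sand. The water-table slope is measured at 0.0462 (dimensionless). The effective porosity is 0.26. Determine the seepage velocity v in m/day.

16.3

Hydraulic gradient i = 0.0462.
Darcy flux q = K · i = 91.90 × 0.04620 = 4.246 m/day.
Seepage velocity v = q / n_e = 4.246 / 0.26 = 16.33 m/day.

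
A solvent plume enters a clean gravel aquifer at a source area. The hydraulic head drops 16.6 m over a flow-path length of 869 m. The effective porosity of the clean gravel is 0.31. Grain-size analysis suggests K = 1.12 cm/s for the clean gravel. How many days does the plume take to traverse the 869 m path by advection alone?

14.6

Convert K: 1.12 cm/s × 864 = 967.7 m/day.
Hydraulic gradient i = Δh / L = 16.6 / 869 = 0.01910.
Darcy flux q = K · i = 967.7 × 0.01910 = 18.49 m/day.
Seepage velocity v = q / n_e = 18.49 / 0.31 = 59.63 m/day.
Travel time t = L / v = 869 / 59.63 = 14.57 days.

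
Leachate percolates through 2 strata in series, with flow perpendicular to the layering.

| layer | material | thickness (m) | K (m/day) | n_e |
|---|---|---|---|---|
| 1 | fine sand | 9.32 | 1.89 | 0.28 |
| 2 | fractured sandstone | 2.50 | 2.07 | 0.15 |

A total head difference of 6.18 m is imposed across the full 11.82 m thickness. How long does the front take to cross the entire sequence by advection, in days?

2.96

With flow normal to the layers, continuity requires the same specific discharge q through every layer.
Σ(b_i/K_i) = 9.32/1.89 + 2.50/2.07 = 6.139 d.
q = Δh / Σ(b_i/K_i) = 6.18 / 6.139 = 1.007 m/day.
In each layer the seepage velocity is v_i = q/n_i, so the layer transit time is t_i = b_i·n_i / q:
  layer 1 (fine sand): t_1 = 9.32 × 0.28 / 1.007 = 2.592 d
  layer 2 (fractured sandstone): t_2 = 2.50 × 0.15 / 1.007 = 0.3725 d
Total t = Σ t_i = 2.965 days.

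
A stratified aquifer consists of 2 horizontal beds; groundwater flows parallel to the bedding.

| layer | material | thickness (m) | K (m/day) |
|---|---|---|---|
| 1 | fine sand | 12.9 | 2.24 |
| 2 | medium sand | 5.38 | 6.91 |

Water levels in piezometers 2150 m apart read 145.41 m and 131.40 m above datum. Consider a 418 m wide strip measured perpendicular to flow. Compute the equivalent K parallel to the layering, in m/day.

Flow is parallel to layering, so each bed carries its own Darcy discharge and the transmissivities add.
Σ(K_i·b_i) = 2.24×12.9 + 6.91×5.38 = 66.07 m²/day.
Total thickness b = 18.28 m, so K_eq = Σ(K_i·b_i)/b = 3.614 m/day.

3.61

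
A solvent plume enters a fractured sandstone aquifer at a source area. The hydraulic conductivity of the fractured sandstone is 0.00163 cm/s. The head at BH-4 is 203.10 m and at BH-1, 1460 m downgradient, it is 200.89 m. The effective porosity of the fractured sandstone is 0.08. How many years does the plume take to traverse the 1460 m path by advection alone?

150

Convert K: 0.00163 cm/s × 864 = 1.408 m/day.
Hydraulic gradient i = (203.10 − 200.89) / 1460 = 2.21 / 1460 = 0.001514.
Darcy flux q = K · i = 1.408 × 0.001514 = 0.002132 m/day.
Seepage velocity v = q / n_e = 0.002132 / 0.08 = 0.02665 m/day.
Travel time t = L / v = 1460 / 0.02665 = 54790 days = 150.0 years.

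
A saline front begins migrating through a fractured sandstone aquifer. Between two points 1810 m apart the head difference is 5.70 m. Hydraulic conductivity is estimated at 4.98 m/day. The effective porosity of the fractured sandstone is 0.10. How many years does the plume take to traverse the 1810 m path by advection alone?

Hydraulic gradient i = Δh / L = 5.70 / 1810 = 0.003149.
Darcy flux q = K · i = 4.980 × 0.003149 = 0.01568 m/day.
Seepage velocity v = q / n_e = 0.01568 / 0.10 = 0.1568 m/day.
Travel time t = L / v = 1810 / 0.1568 = 11541 days = 31.60 years.

31.6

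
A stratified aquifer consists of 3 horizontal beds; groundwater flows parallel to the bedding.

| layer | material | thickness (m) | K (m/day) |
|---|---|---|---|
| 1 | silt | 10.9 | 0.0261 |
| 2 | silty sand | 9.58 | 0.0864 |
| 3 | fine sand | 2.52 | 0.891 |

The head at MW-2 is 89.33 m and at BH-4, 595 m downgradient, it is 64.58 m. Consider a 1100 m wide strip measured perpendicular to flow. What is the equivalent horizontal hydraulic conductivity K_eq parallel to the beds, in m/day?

Flow is parallel to layering, so each bed carries its own Darcy discharge and the transmissivities add.
Σ(K_i·b_i) = 0.0261×10.9 + 0.0864×9.58 + 0.891×2.52 = 3.358 m²/day.
Total thickness b = 23.00 m, so K_eq = Σ(K_i·b_i)/b = 0.1460 m/day.

0.146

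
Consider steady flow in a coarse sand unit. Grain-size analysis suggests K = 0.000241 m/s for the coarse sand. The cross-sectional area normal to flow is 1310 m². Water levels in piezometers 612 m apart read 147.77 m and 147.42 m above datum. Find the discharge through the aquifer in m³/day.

Convert K: 0.000241 m/s × 86400 = 20.82 m/day.
Hydraulic gradient i = (147.77 − 147.42) / 612 = 0.35 / 612 = 0.0005719.
Darcy's law: Q = K · A · i = 20.82 × 1310 × 0.0005719 = 15.60 m³/day.

15.6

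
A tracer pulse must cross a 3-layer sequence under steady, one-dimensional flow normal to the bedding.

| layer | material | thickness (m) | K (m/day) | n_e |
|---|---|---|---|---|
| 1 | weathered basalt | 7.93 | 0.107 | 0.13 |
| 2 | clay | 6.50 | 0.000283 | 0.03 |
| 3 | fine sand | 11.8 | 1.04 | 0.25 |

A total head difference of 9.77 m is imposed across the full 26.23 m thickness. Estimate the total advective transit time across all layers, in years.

With flow normal to the layers, continuity requires the same specific discharge q through every layer.
Σ(b_i/K_i) = 7.93/0.107 + 6.50/0.000283 + 11.8/1.04 = 23054 d.
q = Δh / Σ(b_i/K_i) = 9.77 / 23054 = 0.0004238 m/day.
In each layer the seepage velocity is v_i = q/n_i, so the layer transit time is t_i = b_i·n_i / q:
  layer 1 (weathered basalt): t_1 = 7.93 × 0.13 / 0.0004238 = 2433 d
  layer 2 (clay): t_2 = 6.50 × 0.03 / 0.0004238 = 460.1 d
  layer 3 (fine sand): t_3 = 11.8 × 0.25 / 0.0004238 = 6961 d
Total t = Σ t_i = 9854 days = 26.98 years.

27.0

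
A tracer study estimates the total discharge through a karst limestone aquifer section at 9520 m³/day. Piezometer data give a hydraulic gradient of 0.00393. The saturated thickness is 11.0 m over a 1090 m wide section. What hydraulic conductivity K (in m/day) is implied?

Cross-sectional area A = 1090 × 11.0 = 11990 m².
Hydraulic gradient i = 0.00393.
From Q = K·A·i, K = Q / (A·i) = 9520 / (11990 × 0.003930) = 202.0 m/day.

202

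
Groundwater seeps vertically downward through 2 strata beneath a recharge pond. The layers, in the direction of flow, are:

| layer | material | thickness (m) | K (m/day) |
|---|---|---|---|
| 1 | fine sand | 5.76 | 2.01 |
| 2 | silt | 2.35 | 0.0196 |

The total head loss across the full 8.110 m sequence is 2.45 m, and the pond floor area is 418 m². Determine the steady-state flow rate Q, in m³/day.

Flow is perpendicular to layering, so the layers act in series and the equivalent K is the thickness-weighted harmonic mean.
Total thickness L = 5.76 + 2.35 = 8.110 m.
Σ(b_i/K_i) = 5.76/2.01 + 2.35/0.0196 = 122.8 d.
K_eq = L / Σ(b_i/K_i) = 8.110 / 122.8 = 0.06606 m/day.
Q = K_eq · A · (Δh/L) = 0.06606 × 418 × (2.45/8.110) = 8.342 m³/day.

8.34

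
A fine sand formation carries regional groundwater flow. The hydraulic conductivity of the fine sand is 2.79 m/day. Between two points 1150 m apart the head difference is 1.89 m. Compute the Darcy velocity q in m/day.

Hydraulic gradient i = Δh / L = 1.89 / 1150 = 0.001643.
Specific discharge q = K · i = 2.790 × 0.001643 = 0.004585 m/day.

0.00459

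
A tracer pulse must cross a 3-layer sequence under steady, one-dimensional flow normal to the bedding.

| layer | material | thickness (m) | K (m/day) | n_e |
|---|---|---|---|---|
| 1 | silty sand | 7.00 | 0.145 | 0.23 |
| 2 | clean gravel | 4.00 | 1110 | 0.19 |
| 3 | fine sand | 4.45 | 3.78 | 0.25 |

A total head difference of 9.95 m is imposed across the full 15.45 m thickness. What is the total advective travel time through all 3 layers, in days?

17.3

With flow normal to the layers, continuity requires the same specific discharge q through every layer.
Σ(b_i/K_i) = 7.00/0.145 + 4.00/1110 + 4.45/3.78 = 49.46 d.
q = Δh / Σ(b_i/K_i) = 9.95 / 49.46 = 0.2012 m/day.
In each layer the seepage velocity is v_i = q/n_i, so the layer transit time is t_i = b_i·n_i / q:
  layer 1 (silty sand): t_1 = 7.00 × 0.23 / 0.2012 = 8.003 d
  layer 2 (clean gravel): t_2 = 4.00 × 0.19 / 0.2012 = 3.778 d
  layer 3 (fine sand): t_3 = 4.45 × 0.25 / 0.2012 = 5.530 d
Total t = Σ t_i = 17.31 days.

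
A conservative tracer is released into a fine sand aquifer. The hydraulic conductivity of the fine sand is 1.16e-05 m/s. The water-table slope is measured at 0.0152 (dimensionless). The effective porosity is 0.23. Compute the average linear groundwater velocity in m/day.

0.0662

Convert K: 1.16e-05 m/s × 86400 = 1.002 m/day.
Hydraulic gradient i = 0.0152.
Darcy flux q = K · i = 1.002 × 0.01520 = 0.01523 m/day.
Seepage velocity v = q / n_e = 0.01523 / 0.23 = 0.06623 m/day.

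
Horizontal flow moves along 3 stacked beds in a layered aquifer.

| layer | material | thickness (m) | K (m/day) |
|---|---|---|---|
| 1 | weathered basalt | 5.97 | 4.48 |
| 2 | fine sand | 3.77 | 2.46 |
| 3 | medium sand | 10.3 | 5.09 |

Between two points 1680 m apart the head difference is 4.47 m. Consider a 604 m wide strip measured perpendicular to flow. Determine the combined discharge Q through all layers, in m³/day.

Flow is parallel to layering, so each bed carries its own Darcy discharge and the transmissivities add.
Σ(K_i·b_i) = 4.48×5.97 + 2.46×3.77 + 5.09×10.3 = 88.45 m²/day.
Hydraulic gradient i = Δh / L = 4.47 / 1680 = 0.002661.
Q = Σ(K_i·b_i) · W · i = 88.45 × 604 × 0.002661 = 142.1 m³/day.

142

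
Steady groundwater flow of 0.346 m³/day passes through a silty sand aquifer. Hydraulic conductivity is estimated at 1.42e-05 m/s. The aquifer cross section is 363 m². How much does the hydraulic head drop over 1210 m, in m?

0.940

Convert K: 1.42e-05 m/s × 86400 = 1.227 m/day.
From Q = K·A·i, i = Q / (K·A) = 0.346 / (1.227 × 363.0) = 0.0007769.
Head loss Δh = i · L = 0.0007769 × 1210 = 0.9401 m.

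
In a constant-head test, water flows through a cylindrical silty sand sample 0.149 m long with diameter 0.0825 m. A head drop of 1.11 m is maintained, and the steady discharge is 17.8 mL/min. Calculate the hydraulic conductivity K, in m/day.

Cross-sectional area A = π·(d/2)² = π × (0.0825/2)² = 0.005346 m².
Convert discharge: 17.8 mL/min = 2.967e-07 m³/s.
Darcy's law rearranged: K = Q·L / (A·Δh) = 2.967e-07 × 0.149 / (0.005346 × 1.11) = 7.450e-06 m/s = 0.6436 m/day.

0.644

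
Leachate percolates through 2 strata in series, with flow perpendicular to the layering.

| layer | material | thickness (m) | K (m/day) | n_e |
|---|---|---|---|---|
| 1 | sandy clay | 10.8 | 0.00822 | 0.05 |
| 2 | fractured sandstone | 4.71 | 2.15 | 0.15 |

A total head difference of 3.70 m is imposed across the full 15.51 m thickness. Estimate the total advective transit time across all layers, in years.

With flow normal to the layers, continuity requires the same specific discharge q through every layer.
Σ(b_i/K_i) = 10.8/0.00822 + 4.71/2.15 = 1316 d.
q = Δh / Σ(b_i/K_i) = 3.70 / 1316 = 0.002811 m/day.
In each layer the seepage velocity is v_i = q/n_i, so the layer transit time is t_i = b_i·n_i / q:
  layer 1 (sandy clay): t_1 = 10.8 × 0.05 / 0.002811 = 192.1 d
  layer 2 (fractured sandstone): t_2 = 4.71 × 0.15 / 0.002811 = 251.3 d
Total t = Σ t_i = 443.4 days = 1.214 years.

1.21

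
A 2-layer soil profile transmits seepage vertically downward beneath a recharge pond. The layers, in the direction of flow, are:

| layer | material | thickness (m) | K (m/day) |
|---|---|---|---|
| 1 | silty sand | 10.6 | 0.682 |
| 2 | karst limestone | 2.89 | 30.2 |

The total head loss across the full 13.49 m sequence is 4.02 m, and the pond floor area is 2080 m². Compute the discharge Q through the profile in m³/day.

535

Flow is perpendicular to layering, so the layers act in series and the equivalent K is the thickness-weighted harmonic mean.
Total thickness L = 10.6 + 2.89 = 13.49 m.
Σ(b_i/K_i) = 10.6/0.682 + 2.89/30.2 = 15.64 d.
K_eq = L / Σ(b_i/K_i) = 13.49 / 15.64 = 0.8626 m/day.
Q = K_eq · A · (Δh/L) = 0.8626 × 2080 × (4.02/13.49) = 534.7 m³/day.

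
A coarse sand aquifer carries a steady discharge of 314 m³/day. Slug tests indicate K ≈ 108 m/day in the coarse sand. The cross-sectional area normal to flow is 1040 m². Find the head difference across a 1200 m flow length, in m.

3.35

From Q = K·A·i, i = Q / (K·A) = 314 / (108.0 × 1040) = 0.002796.
Head loss Δh = i · L = 0.002796 × 1200 = 3.355 m.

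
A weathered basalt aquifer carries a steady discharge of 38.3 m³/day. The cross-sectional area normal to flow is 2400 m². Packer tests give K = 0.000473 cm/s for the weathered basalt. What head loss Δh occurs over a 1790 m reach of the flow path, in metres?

Convert K: 0.000473 cm/s × 864 = 0.4087 m/day.
From Q = K·A·i, i = Q / (K·A) = 38.3 / (0.4087 × 2400) = 0.03905.
Head loss Δh = i · L = 0.03905 × 1790 = 69.90 m.

69.9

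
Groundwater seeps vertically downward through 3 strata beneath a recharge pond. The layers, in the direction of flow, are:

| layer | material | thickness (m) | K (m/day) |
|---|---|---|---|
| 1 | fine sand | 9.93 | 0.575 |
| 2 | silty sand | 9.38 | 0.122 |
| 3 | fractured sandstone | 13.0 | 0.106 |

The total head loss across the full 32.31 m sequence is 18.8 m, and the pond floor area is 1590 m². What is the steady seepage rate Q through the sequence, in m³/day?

Flow is perpendicular to layering, so the layers act in series and the equivalent K is the thickness-weighted harmonic mean.
Total thickness L = 9.93 + 9.38 + 13.0 = 32.31 m.
Σ(b_i/K_i) = 9.93/0.575 + 9.38/0.122 + 13.0/0.106 = 216.8 d.
K_eq = L / Σ(b_i/K_i) = 32.31 / 216.8 = 0.1490 m/day.
Q = K_eq · A · (Δh/L) = 0.1490 × 1590 × (18.8/32.31) = 137.9 m³/day.

138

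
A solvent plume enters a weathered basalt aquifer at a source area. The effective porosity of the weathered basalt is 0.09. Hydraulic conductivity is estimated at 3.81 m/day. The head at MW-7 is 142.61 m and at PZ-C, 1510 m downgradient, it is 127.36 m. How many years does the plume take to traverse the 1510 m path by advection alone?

Hydraulic gradient i = (142.61 − 127.36) / 1510 = 15.25 / 1510 = 0.01010.
Darcy flux q = K · i = 3.810 × 0.01010 = 0.03848 m/day.
Seepage velocity v = q / n_e = 0.03848 / 0.09 = 0.4275 m/day.
Travel time t = L / v = 1510 / 0.4275 = 3532 days = 9.670 years.

9.67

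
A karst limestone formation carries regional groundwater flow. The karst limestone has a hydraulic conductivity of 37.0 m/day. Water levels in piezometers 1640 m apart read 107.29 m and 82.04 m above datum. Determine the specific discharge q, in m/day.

0.570

Hydraulic gradient i = (107.29 − 82.04) / 1640 = 25.25 / 1640 = 0.01540.
Specific discharge q = K · i = 37.00 × 0.01540 = 0.5697 m/day.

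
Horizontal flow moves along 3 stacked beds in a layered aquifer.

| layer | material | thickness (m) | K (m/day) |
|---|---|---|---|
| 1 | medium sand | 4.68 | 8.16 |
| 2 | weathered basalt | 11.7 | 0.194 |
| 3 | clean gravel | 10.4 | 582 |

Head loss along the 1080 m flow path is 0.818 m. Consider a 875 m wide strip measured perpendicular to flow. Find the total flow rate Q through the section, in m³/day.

Flow is parallel to layering, so each bed carries its own Darcy discharge and the transmissivities add.
Σ(K_i·b_i) = 8.16×4.68 + 0.194×11.7 + 582×10.4 = 6093 m²/day.
Hydraulic gradient i = Δh / L = 0.818 / 1080 = 0.0007574.
Q = Σ(K_i·b_i) · W · i = 6093 × 875 × 0.0007574 = 4038 m³/day.

4040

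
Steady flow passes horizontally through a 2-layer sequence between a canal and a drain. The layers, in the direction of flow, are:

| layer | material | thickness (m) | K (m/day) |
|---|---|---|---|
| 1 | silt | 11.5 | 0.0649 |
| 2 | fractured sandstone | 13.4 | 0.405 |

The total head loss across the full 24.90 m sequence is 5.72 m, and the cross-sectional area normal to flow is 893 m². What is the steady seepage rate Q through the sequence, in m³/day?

24.3

Flow is perpendicular to layering, so the layers act in series and the equivalent K is the thickness-weighted harmonic mean.
Total thickness L = 11.5 + 13.4 = 24.90 m.
Σ(b_i/K_i) = 11.5/0.0649 + 13.4/0.405 = 210.3 d.
K_eq = L / Σ(b_i/K_i) = 24.90 / 210.3 = 0.1184 m/day.
Q = K_eq · A · (Δh/L) = 0.1184 × 893 × (5.72/24.90) = 24.29 m³/day.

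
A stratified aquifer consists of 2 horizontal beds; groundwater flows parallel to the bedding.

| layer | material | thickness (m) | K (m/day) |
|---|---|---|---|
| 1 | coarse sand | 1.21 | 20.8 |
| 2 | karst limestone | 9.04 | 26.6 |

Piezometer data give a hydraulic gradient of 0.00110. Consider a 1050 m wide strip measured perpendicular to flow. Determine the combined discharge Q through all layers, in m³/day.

307

Flow is parallel to layering, so each bed carries its own Darcy discharge and the transmissivities add.
Σ(K_i·b_i) = 20.8×1.21 + 26.6×9.04 = 265.6 m²/day.
Hydraulic gradient i = 0.00110.
Q = Σ(K_i·b_i) · W · i = 265.6 × 1050 × 0.001100 = 306.8 m³/day.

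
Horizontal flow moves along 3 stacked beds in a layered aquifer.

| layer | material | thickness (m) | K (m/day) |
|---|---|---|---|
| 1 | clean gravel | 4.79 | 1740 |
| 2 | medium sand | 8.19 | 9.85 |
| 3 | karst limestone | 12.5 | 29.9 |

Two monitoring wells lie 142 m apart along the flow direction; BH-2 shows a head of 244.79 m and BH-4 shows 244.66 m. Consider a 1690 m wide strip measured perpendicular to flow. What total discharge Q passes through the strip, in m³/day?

13600

Flow is parallel to layering, so each bed carries its own Darcy discharge and the transmissivities add.
Σ(K_i·b_i) = 1740×4.79 + 9.85×8.19 + 29.9×12.5 = 8789 m²/day.
Hydraulic gradient i = (244.79 − 244.66) / 142 = 0.13 / 142 = 0.0009155.
Q = Σ(K_i·b_i) · W · i = 8789 × 1690 × 0.0009155 = 13598 m³/day.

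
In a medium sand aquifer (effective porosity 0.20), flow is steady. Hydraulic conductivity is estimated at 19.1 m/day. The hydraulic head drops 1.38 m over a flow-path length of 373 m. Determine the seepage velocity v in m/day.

Hydraulic gradient i = Δh / L = 1.38 / 373 = 0.003700.
Darcy flux q = K · i = 19.10 × 0.003700 = 0.07066 m/day.
Seepage velocity v = q / n_e = 0.07066 / 0.20 = 0.3533 m/day.

0.353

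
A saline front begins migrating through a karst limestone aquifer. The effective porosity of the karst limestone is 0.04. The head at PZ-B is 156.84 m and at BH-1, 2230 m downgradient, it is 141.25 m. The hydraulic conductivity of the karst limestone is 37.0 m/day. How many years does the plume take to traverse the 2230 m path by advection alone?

Hydraulic gradient i = (156.84 − 141.25) / 2230 = 15.59 / 2230 = 0.006991.
Darcy flux q = K · i = 37.00 × 0.006991 = 0.2587 m/day.
Seepage velocity v = q / n_e = 0.2587 / 0.04 = 6.467 m/day.
Travel time t = L / v = 2230 / 6.467 = 344.8 days = 0.9441 years.

0.944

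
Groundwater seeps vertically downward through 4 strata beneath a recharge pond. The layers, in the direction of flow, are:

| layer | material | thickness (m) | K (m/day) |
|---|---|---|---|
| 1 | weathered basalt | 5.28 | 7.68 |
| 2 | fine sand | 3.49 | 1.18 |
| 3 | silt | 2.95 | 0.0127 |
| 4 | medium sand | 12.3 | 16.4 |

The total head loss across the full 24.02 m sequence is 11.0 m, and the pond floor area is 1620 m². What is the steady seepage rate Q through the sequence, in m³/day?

75.3

Flow is perpendicular to layering, so the layers act in series and the equivalent K is the thickness-weighted harmonic mean.
Total thickness L = 5.28 + 3.49 + 2.95 + 12.3 = 24.02 m.
Σ(b_i/K_i) = 5.28/7.68 + 3.49/1.18 + 2.95/0.0127 + 12.3/16.4 = 236.7 d.
K_eq = L / Σ(b_i/K_i) = 24.02 / 236.7 = 0.1015 m/day.
Q = K_eq · A · (Δh/L) = 0.1015 × 1620 × (11.0/24.02) = 75.29 m³/day.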